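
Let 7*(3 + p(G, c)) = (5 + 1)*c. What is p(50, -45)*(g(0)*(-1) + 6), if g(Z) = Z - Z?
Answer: -1746/7 ≈ -249.43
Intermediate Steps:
g(Z) = 0
p(G, c) = -3 + 6*c/7 (p(G, c) = -3 + ((5 + 1)*c)/7 = -3 + (6*c)/7 = -3 + 6*c/7)
p(50, -45)*(g(0)*(-1) + 6) = (-3 + (6/7)*(-45))*(0*(-1) + 6) = (-3 - 270/7)*(0 + 6) = -291/7*6 = -1746/7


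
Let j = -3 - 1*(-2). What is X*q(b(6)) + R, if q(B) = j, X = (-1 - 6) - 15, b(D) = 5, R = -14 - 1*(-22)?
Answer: 30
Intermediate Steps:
R = 8 (R = -14 + 22 = 8)
X = -22 (X = -7 - 15 = -22)
j = -1 (j = -3 + 2 = -1)
q(B) = -1
X*q(b(6)) + R = -22*(-1) + 8 = 22 + 8 = 30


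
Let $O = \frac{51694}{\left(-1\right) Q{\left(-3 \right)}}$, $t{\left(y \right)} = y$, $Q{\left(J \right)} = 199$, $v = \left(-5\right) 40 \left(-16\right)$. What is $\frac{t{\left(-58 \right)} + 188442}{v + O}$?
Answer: $\frac{18744208}{292553} \approx 64.071$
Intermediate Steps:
$v = 3200$ ($v = \left(-200\right) \left(-16\right) = 3200$)
$O = - \frac{51694}{199}$ ($O = \frac{51694}{\left(-1\right) 199} = \frac{51694}{-199} = 51694 \left(- \frac{1}{199}\right) = - \frac{51694}{199} \approx -259.77$)
$\frac{t{\left(-58 \right)} + 188442}{v + O} = \frac{-58 + 188442}{3200 - \frac{51694}{199}} = \frac{188384}{\frac{585106}{199}} = 188384 \cdot \frac{199}{585106} = \frac{18744208}{292553}$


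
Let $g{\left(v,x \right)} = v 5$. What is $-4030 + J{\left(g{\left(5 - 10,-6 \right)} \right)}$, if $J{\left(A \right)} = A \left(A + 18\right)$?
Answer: $-3855$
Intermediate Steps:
$g{\left(v,x \right)} = 5 v$
$J{\left(A \right)} = A \left(18 + A\right)$
$-4030 + J{\left(g{\left(5 - 10,-6 \right)} \right)} = -4030 + 5 \left(5 - 10\right) \left(18 + 5 \left(5 - 10\right)\right) = -4030 + 5 \left(-5\right) \left(18 + 5 \left(-5\right)\right) = -4030 - 25 \left(18 - 25\right) = -4030 - -175 = -4030 + 175 = -3855$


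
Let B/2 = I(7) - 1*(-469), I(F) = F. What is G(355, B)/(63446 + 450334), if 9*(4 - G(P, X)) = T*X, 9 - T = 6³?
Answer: 365/8563 ≈ 0.042625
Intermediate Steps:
T = -207 (T = 9 - 1*6³ = 9 - 1*216 = 9 - 216 = -207)
B = 952 (B = 2*(7 - 1*(-469)) = 2*(7 + 469) = 2*476 = 952)
G(P, X) = 4 + 23*X (G(P, X) = 4 - (-23)*X = 4 + 23*X)
G(355, B)/(63446 + 450334) = (4 + 23*952)/(63446 + 450334) = (4 + 21896)/513780 = 21900*(1/513780) = 365/8563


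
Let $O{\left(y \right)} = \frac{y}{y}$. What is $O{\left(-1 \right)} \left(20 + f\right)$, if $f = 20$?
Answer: $40$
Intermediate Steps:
$O{\left(y \right)} = 1$
$O{\left(-1 \right)} \left(20 + f\right) = 1 \left(20 + 20\right) = 1 \cdot 40 = 40$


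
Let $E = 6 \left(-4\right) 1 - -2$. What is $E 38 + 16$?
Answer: $-820$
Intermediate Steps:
$E = -22$ ($E = \left(-24\right) 1 + 2 = -24 + 2 = -22$)
$E 38 + 16 = \left(-22\right) 38 + 16 = -836 + 16 = -820$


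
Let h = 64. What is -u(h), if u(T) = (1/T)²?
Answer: -1/4096 ≈ -0.00024414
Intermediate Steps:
u(T) = T⁻²
-u(h) = -1/64² = -1*1/4096 = -1/4096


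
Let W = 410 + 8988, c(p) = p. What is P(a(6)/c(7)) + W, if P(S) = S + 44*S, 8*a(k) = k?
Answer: 263279/28 ≈ 9402.8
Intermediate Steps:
a(k) = k/8
P(S) = 45*S
W = 9398
P(a(6)/c(7)) + W = 45*(((⅛)*6)/7) + 9398 = 45*((¾)*(⅐)) + 9398 = 45*(3/28) + 9398 = 135/28 + 9398 = 263279/28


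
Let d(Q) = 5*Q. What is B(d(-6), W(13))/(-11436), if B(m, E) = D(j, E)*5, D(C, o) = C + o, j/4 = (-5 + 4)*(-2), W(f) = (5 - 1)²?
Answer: -10/953 ≈ -0.010493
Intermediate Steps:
W(f) = 16 (W(f) = 4² = 16)
j = 8 (j = 4*((-5 + 4)*(-2)) = 4*(-1*(-2)) = 4*2 = 8)
B(m, E) = 40 + 5*E (B(m, E) = (8 + E)*5 = 40 + 5*E)
B(d(-6), W(13))/(-11436) = (40 + 5*16)/(-11436) = (40 + 80)*(-1/11436) = 120*(-1/11436) = -10/953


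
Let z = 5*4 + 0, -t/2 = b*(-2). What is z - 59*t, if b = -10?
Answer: 2380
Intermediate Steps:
t = -40 (t = -(-20)*(-2) = -2*20 = -40)
z = 20 (z = 20 + 0 = 20)
z - 59*t = 20 - 59*(-40) = 20 + 2360 = 2380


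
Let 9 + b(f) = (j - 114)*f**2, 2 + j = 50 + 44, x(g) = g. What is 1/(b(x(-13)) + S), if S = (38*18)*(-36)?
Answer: -1/28351 ≈ -3.5272e-5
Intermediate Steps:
j = 92 (j = -2 + (50 + 44) = -2 + 94 = 92)
S = -24624 (S = 684*(-36) = -24624)
b(f) = -9 - 22*f**2 (b(f) = -9 + (92 - 114)*f**2 = -9 - 22*f**2)
1/(b(x(-13)) + S) = 1/((-9 - 22*(-13)**2) - 24624) = 1/((-9 - 22*169) - 24624) = 1/((-9 - 3718) - 24624) = 1/(-3727 - 24624) = 1/(-28351) = -1/28351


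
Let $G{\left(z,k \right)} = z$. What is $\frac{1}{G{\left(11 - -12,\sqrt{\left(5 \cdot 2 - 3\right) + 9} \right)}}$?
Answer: $\frac{1}{23} \approx 0.043478$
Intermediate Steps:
$\frac{1}{G{\left(11 - -12,\sqrt{\left(5 \cdot 2 - 3\right) + 9} \right)}} = \frac{1}{11 - -12} = \frac{1}{11 + 12} = \frac{1}{23}$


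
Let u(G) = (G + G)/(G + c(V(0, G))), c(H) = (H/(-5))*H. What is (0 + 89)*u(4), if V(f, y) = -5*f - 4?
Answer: 890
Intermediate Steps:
V(f, y) = -4 - 5*f
c(H) = -H²/5 (c(H) = (H*(-⅕))*H = (-H/5)*H = -H²/5)
u(G) = 2*G/(-16/5 + G) (u(G) = (G + G)/(G - (-4 - 5*0)²/5) = (2*G)/(G - (-4 + 0)²/5) = (2*G)/(G - ⅕*(-4)²) = (2*G)/(G - ⅕*16) = (2*G)/(G - 16/5) = (2*G)/(-16/5 + G) = 2*G/(-16/5 + G))
(0 + 89)*u(4) = (0 + 89)*(10*4/(-16 + 5*4)) = 89*(10*4/(-16 + 20)) = 89*(10*4/4) = 89*(10*4*(¼)) = 89*10 = 890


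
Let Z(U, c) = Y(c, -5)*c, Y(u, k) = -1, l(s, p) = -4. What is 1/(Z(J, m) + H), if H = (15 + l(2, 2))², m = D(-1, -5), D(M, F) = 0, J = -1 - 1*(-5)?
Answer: 1/121 ≈ 0.0082645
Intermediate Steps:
J = 4 (J = -1 + 5 = 4)
m = 0
Z(U, c) = -c
H = 121 (H = (15 - 4)² = 11² = 121)
1/(Z(J, m) + H) = 1/(-1*0 + 121) = 1/(0 + 121) = 1/121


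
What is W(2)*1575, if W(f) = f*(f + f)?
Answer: 12600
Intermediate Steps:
W(f) = 2*f² (W(f) = f*(2*f) = 2*f²)
W(2)*1575 = (2*2²)*1575 = (2*4)*1575 = 8*1575 = 12600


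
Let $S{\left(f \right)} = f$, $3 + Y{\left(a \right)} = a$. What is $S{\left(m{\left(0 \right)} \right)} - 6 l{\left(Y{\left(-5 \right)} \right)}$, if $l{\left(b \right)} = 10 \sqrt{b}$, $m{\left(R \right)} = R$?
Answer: $- 120 i \sqrt{2} \approx - 169.71 i$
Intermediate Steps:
$Y{\left(a \right)} = -3 + a$
$S{\left(m{\left(0 \right)} \right)} - 6 l{\left(Y{\left(-5 \right)} \right)} = 0 - 6 \cdot 10 \sqrt{-3 - 5} = 0 - 6 \cdot 10 \sqrt{-8} = 0 - 6 \cdot 10 \cdot 2 i \sqrt{2} = 0 - 6 \cdot 20 i \sqrt{2} = 0 - 120 i \sqrt{2} = - 120 i \sqrt{2}$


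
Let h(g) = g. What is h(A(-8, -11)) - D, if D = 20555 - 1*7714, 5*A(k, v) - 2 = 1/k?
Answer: -102725/8 ≈ -12841.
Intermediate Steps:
A(k, v) = ⅖ + 1/(5*k)
D = 12841 (D = 20555 - 7714 = 12841)
h(A(-8, -11)) - D = (⅕)*(1 + 2*(-8))/(-8) - 1*12841 = (⅕)*(-⅛)*(1 - 16) - 12841 = (⅕)*(-⅛)*(-15) - 12841 = 3/8 - 12841 = -102725/8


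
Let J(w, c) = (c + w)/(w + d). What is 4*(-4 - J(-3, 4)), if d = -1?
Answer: -15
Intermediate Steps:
J(w, c) = (c + w)/(-1 + w) (J(w, c) = (c + w)/(w - 1) = (c + w)/(-1 + w))
4*(-4 - J(-3, 4)) = 4*(-4 - (4 - 3)/(-1 - 3)) = 4*(-4 - 1/(-4)) = 4*(-4 - (-1)/4) = 4*(-4 - 1*(-¼)) = 4*(-4 + ¼) = 4*(-15/4) = -15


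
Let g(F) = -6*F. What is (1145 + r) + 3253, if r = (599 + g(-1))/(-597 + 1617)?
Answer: 897313/204 ≈ 4398.6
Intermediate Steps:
r = 121/204 (r = (599 - 6*(-1))/(-597 + 1617) = (599 + 6)/1020 = 605*(1/1020) = 121/204 ≈ 0.59314)
(1145 + r) + 3253 = (1145 + 121/204) + 3253 = 233701/204 + 3253 = 897313/204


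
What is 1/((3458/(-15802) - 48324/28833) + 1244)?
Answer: 75936511/94321132957 ≈ 0.00080508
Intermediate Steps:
1/((3458/(-15802) - 48324/28833) + 1244) = 1/((3458*(-1/15802) - 48324*1/28833) + 1244) = 1/((-1729/7901 - 16108/9611) + 1244) = 1/(-143886727/75936511 + 1244) = 1/(94321132957/75936511) = 75936511/94321132957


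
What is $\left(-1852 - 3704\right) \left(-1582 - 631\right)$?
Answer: $12295428$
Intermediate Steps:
$\left(-1852 - 3704\right) \left(-1582 - 631\right) = \left(-5556\right) \left(-2213\right) = 12295428$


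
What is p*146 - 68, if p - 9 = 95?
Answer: 15116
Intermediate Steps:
p = 104 (p = 9 + 95 = 104)
p*146 - 68 = 104*146 - 68 = 15184 - 68 = 15116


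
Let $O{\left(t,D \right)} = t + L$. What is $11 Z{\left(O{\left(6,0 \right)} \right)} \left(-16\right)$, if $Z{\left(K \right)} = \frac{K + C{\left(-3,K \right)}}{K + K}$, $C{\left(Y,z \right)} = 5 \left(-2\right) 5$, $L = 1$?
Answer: $\frac{3784}{7} \approx 540.57$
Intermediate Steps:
$O{\left(t,D \right)} = 1 + t$ ($O{\left(t,D \right)} = t + 1 = 1 + t$)
$C{\left(Y,z \right)} = -50$ ($C{\left(Y,z \right)} = \left(-10\right) 5 = -50$)
$Z{\left(K \right)} = \frac{-50 + K}{2 K}$ ($Z{\left(K \right)} = \frac{K - 50}{K + K} = \frac{-50 + K}{2 K}$)
$11 Z{\left(O{\left(6,0 \right)} \right)} \left(-16\right) = 11 \frac{-50 + \left(1 + 6\right)}{2 \left(1 + 6\right)} \left(-16\right) = 11 \frac{-50 + 7}{2 \cdot 7} \left(-16\right) = 11 \cdot \frac{1}{2} \cdot \frac{1}{7} \left(-43\right) \left(-16\right) = 11 \left(- \frac{43}{14}\right) \left(-16\right) = \left(- \frac{473}{14}\right) \left(-16\right) = \frac{3784}{7}$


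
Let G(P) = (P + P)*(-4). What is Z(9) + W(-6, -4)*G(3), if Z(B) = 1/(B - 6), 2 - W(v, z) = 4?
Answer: 145/3 ≈ 48.333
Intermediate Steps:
W(v, z) = -2 (W(v, z) = 2 - 1*4 = 2 - 4 = -2)
Z(B) = 1/(-6 + B)
G(P) = -8*P (G(P) = (2*P)*(-4) = -8*P)
Z(9) + W(-6, -4)*G(3) = 1/(-6 + 9) - (-16)*3 = 1/3 - 2*(-24) = 1/3 + 48 = 145/3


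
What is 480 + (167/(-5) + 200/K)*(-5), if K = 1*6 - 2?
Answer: 397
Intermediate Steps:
K = 4 (K = 6 - 2 = 4)
480 + (167/(-5) + 200/K)*(-5) = 480 + (167/(-5) + 200/4)*(-5) = 480 + (167*(-⅕) + 200*(¼))*(-5) = 480 + (-167/5 + 50)*(-5) = 480 + (83/5)*(-5) = 480 - 83 = 397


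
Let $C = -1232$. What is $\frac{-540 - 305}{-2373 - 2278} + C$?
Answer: $- \frac{5729187}{4651} \approx -1231.8$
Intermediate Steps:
$\frac{-540 - 305}{-2373 - 2278} + C = \frac{-540 - 305}{-2373 - 2278} - 1232 = - \frac{845}{-4651} - 1232 = \left(-845\right) \left(- \frac{1}{4651}\right) - 1232 = \frac{845}{4651} - 1232 = - \frac{5729187}{4651}$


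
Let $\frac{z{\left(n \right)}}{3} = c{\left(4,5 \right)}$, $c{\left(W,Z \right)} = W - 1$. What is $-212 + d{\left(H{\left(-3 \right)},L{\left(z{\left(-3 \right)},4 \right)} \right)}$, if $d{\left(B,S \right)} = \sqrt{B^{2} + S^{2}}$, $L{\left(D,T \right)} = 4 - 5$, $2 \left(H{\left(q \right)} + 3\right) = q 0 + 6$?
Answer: $-211$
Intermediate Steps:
$H{\left(q \right)} = 0$ ($H{\left(q \right)} = -3 + \frac{q 0 + 6}{2} = -3 + \frac{0 + 6}{2} = -3 + \frac{1}{2} \cdot 6 = -3 + 3 = 0$)
$c{\left(W,Z \right)} = -1 + W$ ($c{\left(W,Z \right)} = W - 1 = -1 + W$)
$z{\left(n \right)} = 9$ ($z{\left(n \right)} = 3 \left(-1 + 4\right) = 3 \cdot 3 = 9$)
$L{\left(D,T \right)} = -1$
$-212 + d{\left(H{\left(-3 \right)},L{\left(z{\left(-3 \right)},4 \right)} \right)} = -212 + \sqrt{0^{2} + \left(-1\right)^{2}} = -212 + \sqrt{0 + 1} = -212 + \sqrt{1} = -212 + 1 = -211$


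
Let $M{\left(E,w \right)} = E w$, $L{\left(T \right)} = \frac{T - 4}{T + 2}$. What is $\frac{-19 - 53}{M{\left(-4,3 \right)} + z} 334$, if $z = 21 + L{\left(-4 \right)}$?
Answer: $- \frac{24048}{13} \approx -1849.8$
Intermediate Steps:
$L{\left(T \right)} = \frac{-4 + T}{2 + T}$
$z = 25$ ($z = 21 + \frac{-4 - 4}{2 - 4} = 21 + \frac{1}{-2} \left(-8\right) = 21 - -4 = 21 + 4 = 25$)
$\frac{-19 - 53}{M{\left(-4,3 \right)} + z} 334 = \frac{-19 - 53}{\left(-4\right) 3 + 25} \cdot 334 = - \frac{72}{-12 + 25} \cdot 334 = - \frac{72}{13} \cdot 334 = \left(-72\right) \frac{1}{13} \cdot 334 = \left(- \frac{72}{13}\right) 334 = - \frac{24048}{13}$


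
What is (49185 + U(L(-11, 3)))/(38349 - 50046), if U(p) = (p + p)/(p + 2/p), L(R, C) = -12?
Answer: -1196883/284627 ≈ -4.2051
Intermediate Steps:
U(p) = 2*p/(p + 2/p) (U(p) = (2*p)/(p + 2/p) = 2*p/(p + 2/p))
(49185 + U(L(-11, 3)))/(38349 - 50046) = (49185 + 2*(-12)²/(2 + (-12)²))/(38349 - 50046) = (49185 + 2*144/(2 + 144))/(-11697) = (49185 + 2*144/146)*(-1/11697) = (49185 + 2*144*(1/146))*(-1/11697) = (49185 + 144/73)*(-1/11697) = (3590649/73)*(-1/11697) = -1196883/284627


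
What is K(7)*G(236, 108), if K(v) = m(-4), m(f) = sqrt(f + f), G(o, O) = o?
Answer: 472*I*sqrt(2) ≈ 667.51*I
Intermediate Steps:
m(f) = sqrt(2)*sqrt(f) (m(f) = sqrt(2*f) = sqrt(2)*sqrt(f))
K(v) = 2*I*sqrt(2) (K(v) = sqrt(2)*sqrt(-4) = sqrt(2)*(2*I) = 2*I*sqrt(2))
K(7)*G(236, 108) = (2*I*sqrt(2))*236 = 472*I*sqrt(2)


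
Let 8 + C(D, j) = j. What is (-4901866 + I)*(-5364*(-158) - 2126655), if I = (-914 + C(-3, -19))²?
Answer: 5137530758055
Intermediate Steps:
C(D, j) = -8 + j
I = 885481 (I = (-914 + (-8 - 19))² = (-914 - 27)² = (-941)² = 885481)
(-4901866 + I)*(-5364*(-158) - 2126655) = (-4901866 + 885481)*(-5364*(-158) - 2126655) = -4016385*(847512 - 2126655) = -4016385*(-1279143) = 5137530758055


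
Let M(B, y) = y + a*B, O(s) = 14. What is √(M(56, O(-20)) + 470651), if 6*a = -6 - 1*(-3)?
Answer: 3*√52293 ≈ 686.03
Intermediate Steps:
a = -½ (a = (-6 - 1*(-3))/6 = (-6 + 3)/6 = (⅙)*(-3) = -½ ≈ -0.50000)
M(B, y) = y - B/2
√(M(56, O(-20)) + 470651) = √((14 - ½*56) + 470651) = √((14 - 28) + 470651) = √(-14 + 470651) = √470637 = 3*√52293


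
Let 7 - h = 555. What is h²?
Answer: 300304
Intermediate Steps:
h = -548 (h = 7 - 1*555 = 7 - 555 = -548)
h² = (-548)² = 300304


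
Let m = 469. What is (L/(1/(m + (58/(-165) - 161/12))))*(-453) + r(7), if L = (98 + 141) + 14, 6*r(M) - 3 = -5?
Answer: -3130419827/60 ≈ -5.2174e+7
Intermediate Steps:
r(M) = -1/3 (r(M) = 1/2 + (1/6)*(-5) = 1/2 - 5/6 = -1/3)
L = 253 (L = 239 + 14 = 253)
(L/(1/(m + (58/(-165) - 161/12))))*(-453) + r(7) = (253/(1/(469 + (58/(-165) - 161/12))))*(-453) - 1/3 = (253/(1/(469 + (58*(-1/165) - 161*1/12))))*(-453) - 1/3 = (253/(1/(469 + (-58/165 - 161/12))))*(-453) - 1/3 = (253/(1/(469 - 3029/220)))*(-453) - 1/3 = (253/(1/(100151/220)))*(-453) - 1/3 = (253/(220/100151))*(-453) - 1/3 = (253*(100151/220))*(-453) - 1/3 = (2303473/20)*(-453) - 1/3 = -1043473269/20 - 1/3 = -3130419827/60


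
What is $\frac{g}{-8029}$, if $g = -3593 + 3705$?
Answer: $- \frac{16}{1147} \approx -0.013949$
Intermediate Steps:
$g = 112$
$\frac{g}{-8029} = \frac{112}{-8029} = 112 \left(- \frac{1}{8029}\right) = - \frac{16}{1147}$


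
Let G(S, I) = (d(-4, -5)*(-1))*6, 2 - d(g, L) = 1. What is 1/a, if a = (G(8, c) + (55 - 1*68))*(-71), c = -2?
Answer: 1/1349 ≈ 0.00074129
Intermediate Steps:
d(g, L) = 1 (d(g, L) = 2 - 1*1 = 2 - 1 = 1)
G(S, I) = -6 (G(S, I) = (1*(-1))*6 = -1*6 = -6)
a = 1349 (a = (-6 + (55 - 1*68))*(-71) = (-6 + (55 - 68))*(-71) = (-6 - 13)*(-71) = -19*(-71) = 1349)
1/a = 1/1349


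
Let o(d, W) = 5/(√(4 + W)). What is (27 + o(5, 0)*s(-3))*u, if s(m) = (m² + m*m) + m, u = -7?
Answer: -903/2 ≈ -451.50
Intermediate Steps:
o(d, W) = 5/√(4 + W)
s(m) = m + 2*m² (s(m) = (m² + m²) + m = 2*m² + m = m + 2*m²)
(27 + o(5, 0)*s(-3))*u = (27 + (5/√(4 + 0))*(-3*(1 + 2*(-3))))*(-7) = (27 + (5/√4)*(-3*(1 - 6)))*(-7) = (27 + (5*(½))*(-3*(-5)))*(-7) = (27 + (5/2)*15)*(-7) = (27 + 75/2)*(-7) = (129/2)*(-7) = -903/2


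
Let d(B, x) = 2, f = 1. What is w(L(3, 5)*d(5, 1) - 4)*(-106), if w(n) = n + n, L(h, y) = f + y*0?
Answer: 424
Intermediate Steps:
L(h, y) = 1 (L(h, y) = 1 + y*0 = 1 + 0 = 1)
w(n) = 2*n
w(L(3, 5)*d(5, 1) - 4)*(-106) = (2*(1*2 - 4))*(-106) = (2*(2 - 4))*(-106) = (2*(-2))*(-106) = -4*(-106) = 424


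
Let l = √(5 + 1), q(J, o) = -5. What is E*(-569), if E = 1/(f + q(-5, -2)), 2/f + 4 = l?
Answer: 16501/167 - 569*√6/167 ≈ 90.463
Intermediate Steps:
l = √6 ≈ 2.4495
f = 2/(-4 + √6) ≈ -1.2899
E = 1/(-29/5 - √6/5) (E = 1/((-⅘ - √6/5) - 5) = 1/(-29/5 - √6/5) ≈ -0.15899)
E*(-569) = (-29/167 + √6/167)*(-569) = 16501/167 - 569*√6/167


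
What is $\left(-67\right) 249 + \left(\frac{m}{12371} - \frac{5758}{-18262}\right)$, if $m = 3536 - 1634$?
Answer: $- \frac{1884452040212}{112959601} \approx -16683.0$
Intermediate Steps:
$m = 1902$ ($m = 3536 - 1634 = 1902$)
$\left(-67\right) 249 + \left(\frac{m}{12371} - \frac{5758}{-18262}\right) = \left(-67\right) 249 + \left(\frac{1902}{12371} - \frac{5758}{-18262}\right) = -16683 + \left(1902 \cdot \frac{1}{12371} - - \frac{2879}{9131}\right) = -16683 + \left(\frac{1902}{12371} + \frac{2879}{9131}\right) = -16683 + \frac{52983271}{112959601} = - \frac{1884452040212}{112959601}$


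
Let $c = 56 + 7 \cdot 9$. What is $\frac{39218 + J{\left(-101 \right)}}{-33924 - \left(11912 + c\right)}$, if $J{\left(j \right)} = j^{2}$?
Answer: $- \frac{49419}{45955} \approx -1.0754$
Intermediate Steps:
$c = 119$ ($c = 56 + 63 = 119$)
$\frac{39218 + J{\left(-101 \right)}}{-33924 - \left(11912 + c\right)} = \frac{39218 + \left(-101\right)^{2}}{-33924 + \left(\left(5592 - 119\right) - 17504\right)} = \frac{39218 + 10201}{-33924 + \left(\left(5592 - 119\right) - 17504\right)} = \frac{49419}{-33924 + \left(5473 - 17504\right)} = \frac{49419}{-33924 - 12031} = \frac{49419}{-45955} = 49419 \left(- \frac{1}{45955}\right) = - \frac{49419}{45955}$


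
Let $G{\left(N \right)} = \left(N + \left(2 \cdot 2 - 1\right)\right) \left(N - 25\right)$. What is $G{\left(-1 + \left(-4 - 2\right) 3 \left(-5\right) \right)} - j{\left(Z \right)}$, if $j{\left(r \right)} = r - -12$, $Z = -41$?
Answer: $5917$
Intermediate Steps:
$j{\left(r \right)} = 12 + r$ ($j{\left(r \right)} = r + 12 = 12 + r$)
$G{\left(N \right)} = \left(-25 + N\right) \left(3 + N\right)$ ($G{\left(N \right)} = \left(N + \left(4 - 1\right)\right) \left(-25 + N\right) = \left(N + 3\right) \left(-25 + N\right) = \left(3 + N\right) \left(-25 + N\right) = \left(-25 + N\right) \left(3 + N\right)$)
$G{\left(-1 + \left(-4 - 2\right) 3 \left(-5\right) \right)} - j{\left(Z \right)} = \left(-75 + \left(-1 + \left(-4 - 2\right) 3 \left(-5\right)\right)^{2} - 22 \left(-1 + \left(-4 - 2\right) 3 \left(-5\right)\right)\right) - \left(12 - 41\right) = \left(-75 + \left(-1 + \left(-6\right) 3 \left(-5\right)\right)^{2} - 22 \left(-1 + \left(-6\right) 3 \left(-5\right)\right)\right) - -29 = \left(-75 + \left(-1 - -90\right)^{2} - 22 \left(-1 - -90\right)\right) + 29 = \left(-75 + \left(-1 + 90\right)^{2} - 22 \left(-1 + 90\right)\right) + 29 = \left(-75 + 89^{2} - 1958\right) + 29 = \left(-75 + 7921 - 1958\right) + 29 = 5888 + 29 = 5917$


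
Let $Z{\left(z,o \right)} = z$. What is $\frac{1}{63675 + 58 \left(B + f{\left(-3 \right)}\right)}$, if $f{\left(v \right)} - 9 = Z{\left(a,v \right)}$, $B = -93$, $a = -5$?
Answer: $\frac{1}{58513} \approx 1.709 \cdot 10^{-5}$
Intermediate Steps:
$f{\left(v \right)} = 4$ ($f{\left(v \right)} = 9 - 5 = 4$)
$\frac{1}{63675 + 58 \left(B + f{\left(-3 \right)}\right)} = \frac{1}{63675 + 58 \left(-93 + 4\right)} = \frac{1}{63675 + 58 \left(-89\right)} = \frac{1}{63675 - 5162} = \frac{1}{58513}$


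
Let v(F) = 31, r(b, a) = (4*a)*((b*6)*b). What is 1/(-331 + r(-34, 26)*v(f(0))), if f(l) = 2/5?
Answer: 1/22361333 ≈ 4.4720e-8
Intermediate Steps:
f(l) = 2/5 (f(l) = 2*(1/5) = 2/5)
r(b, a) = 24*a*b**2 (r(b, a) = (4*a)*((6*b)*b) = (4*a)*(6*b**2) = 24*a*b**2)
1/(-331 + r(-34, 26)*v(f(0))) = 1/(-331 + (24*26*(-34)**2)*31) = 1/(-331 + (24*26*1156)*31) = 1/(-331 + 721344*31) = 1/(-331 + 22361664) = 1/22361333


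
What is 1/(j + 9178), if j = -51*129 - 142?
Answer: 1/2457 ≈ 0.00040700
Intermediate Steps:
j = -6721 (j = -6579 - 142 = -6721)
1/(j + 9178) = 1/(-6721 + 9178) = 1/2457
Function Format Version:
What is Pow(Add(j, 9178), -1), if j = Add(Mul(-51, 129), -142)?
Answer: Rational(1, 2457) ≈ 0.00040700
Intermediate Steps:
j = -6721 (j = Add(-6579, -142) = -6721)
Pow(Add(j, 9178), -1) = Pow(Add(-6721, 9178), -1) = Pow(2457, -1) = Rational(1, 2457)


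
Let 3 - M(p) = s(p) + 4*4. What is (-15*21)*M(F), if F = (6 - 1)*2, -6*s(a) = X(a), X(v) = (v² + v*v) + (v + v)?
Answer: -7455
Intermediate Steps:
X(v) = 2*v + 2*v² (X(v) = (v² + v²) + 2*v = 2*v² + 2*v = 2*v + 2*v²)
s(a) = -a*(1 + a)/3
F = 10 (F = 5*2 = 10)
M(p) = -13 + p*(1 + p)/3 (M(p) = 3 - (-p*(1 + p)/3 + 4*4) = 3 - (-p*(1 + p)/3 + 16) = 3 - (16 - p*(1 + p)/3) = 3 + (-16 + p*(1 + p)/3) = -13 + p*(1 + p)/3)
(-15*21)*M(F) = (-15*21)*(-13 + (⅓)*10*(1 + 10)) = -315*(-13 + (⅓)*10*11) = -315*(-13 + 110/3) = -315*71/3 = -7455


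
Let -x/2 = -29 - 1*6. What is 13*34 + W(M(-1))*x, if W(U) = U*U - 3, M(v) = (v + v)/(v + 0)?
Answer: 512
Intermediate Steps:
M(v) = 2 (M(v) = (2*v)/v = 2)
x = 70 (x = -2*(-29 - 1*6) = -2*(-29 - 6) = -2*(-35) = 70)
W(U) = -3 + U**2 (W(U) = U**2 - 3 = -3 + U**2)
13*34 + W(M(-1))*x = 13*34 + (-3 + 2**2)*70 = 442 + (-3 + 4)*70 = 442 + 1*70 = 442 + 70 = 512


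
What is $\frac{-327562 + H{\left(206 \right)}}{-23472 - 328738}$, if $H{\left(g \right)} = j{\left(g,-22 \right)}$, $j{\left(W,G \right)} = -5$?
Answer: $\frac{327567}{352210} \approx 0.93003$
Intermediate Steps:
$H{\left(g \right)} = -5$
$\frac{-327562 + H{\left(206 \right)}}{-23472 - 328738} = \frac{-327562 - 5}{-23472 - 328738} = - \frac{327567}{-352210} = \left(-327567\right) \left(- \frac{1}{352210}\right) = \frac{327567}{352210}$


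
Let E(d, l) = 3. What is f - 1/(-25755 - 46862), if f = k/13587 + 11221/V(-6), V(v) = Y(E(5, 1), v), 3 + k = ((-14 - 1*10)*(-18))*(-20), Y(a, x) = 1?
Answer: 3690180126805/328882393 ≈ 11220.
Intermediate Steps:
k = -8643 (k = -3 + ((-14 - 1*10)*(-18))*(-20) = -3 + ((-14 - 10)*(-18))*(-20) = -3 - 24*(-18)*(-20) = -3 + 432*(-20) = -3 - 8640 = -8643)
V(v) = 1
f = 50817028/4529 (f = -8643/13587 + 11221/1 = -8643*1/13587 + 11221*1 = -2881/4529 + 11221 = 50817028/4529 ≈ 11220.)
f - 1/(-25755 - 46862) = 50817028/4529 - 1/(-25755 - 46862) = 50817028/4529 - 1/(-72617) = 50817028/4529 - 1*(-1/72617) = 50817028/4529 + 1/72617 = 3690180126805/328882393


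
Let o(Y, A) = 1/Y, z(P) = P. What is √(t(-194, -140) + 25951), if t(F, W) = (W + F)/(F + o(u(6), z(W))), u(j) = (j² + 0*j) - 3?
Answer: √1063355710573/6401 ≈ 161.10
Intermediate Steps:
u(j) = -3 + j² (u(j) = (j² + 0) - 3 = j² - 3 = -3 + j²)
t(F, W) = (F + W)/(1/33 + F) (t(F, W) = (W + F)/(F + 1/(-3 + 6²)) = (F + W)/(F + 1/(-3 + 36)) = (F + W)/(F + 1/33) = (F + W)/(1/33 + F))
√(t(-194, -140) + 25951) = √(33*(-194 - 140)/(1 + 33*(-194)) + 25951) = √(33*(-334)/(1 - 6402) + 25951) = √(33*(-334)/(-6401) + 25951) = √(33*(-1/6401)*(-334) + 25951) = √(11022/6401 + 25951) = √(166123373/6401) = √1063355710573/6401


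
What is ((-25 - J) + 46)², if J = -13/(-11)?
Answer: 47524/121 ≈ 392.76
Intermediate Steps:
J = 13/11 (J = -13*(-1/11) = 13/11 ≈ 1.1818)
((-25 - J) + 46)² = ((-25 - 1*13/11) + 46)² = ((-25 - 13/11) + 46)² = (-288/11 + 46)² = (218/11)² = 47524/121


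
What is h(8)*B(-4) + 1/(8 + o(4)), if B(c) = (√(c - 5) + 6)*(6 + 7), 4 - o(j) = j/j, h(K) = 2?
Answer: 1717/11 + 78*I ≈ 156.09 + 78.0*I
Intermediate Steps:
o(j) = 3 (o(j) = 4 - j/j = 4 - 1*1 = 4 - 1 = 3)
B(c) = 78 + 13*√(-5 + c) (B(c) = (√(-5 + c) + 6)*13 = (6 + √(-5 + c))*13 = 78 + 13*√(-5 + c))
h(8)*B(-4) + 1/(8 + o(4)) = 2*(78 + 13*√(-5 - 4)) + 1/(8 + 3) = 2*(78 + 13*√(-9)) + 1/11 = 2*(78 + 13*(3*I)) + 1/11 = 2*(78 + 39*I) + 1/11 = (156 + 78*I) + 1/11 = 1717/11 + 78*I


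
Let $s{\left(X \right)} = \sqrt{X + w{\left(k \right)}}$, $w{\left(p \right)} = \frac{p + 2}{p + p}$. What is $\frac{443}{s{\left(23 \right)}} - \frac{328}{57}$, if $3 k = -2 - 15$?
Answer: $- \frac{328}{57} + \frac{443 \sqrt{26962}}{793} \approx 85.975$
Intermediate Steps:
$k = - \frac{17}{3}$ ($k = \frac{-2 - 15}{3} = \frac{1}{3} \left(-17\right) = - \frac{17}{3} \approx -5.6667$)
$w{\left(p \right)} = \frac{2 + p}{2 p}$
$s{\left(X \right)} = \sqrt{\frac{11}{34} + X}$ ($s{\left(X \right)} = \sqrt{X + \frac{2 - \frac{17}{3}}{2 \left(- \frac{17}{3}\right)}} = \sqrt{X + \frac{1}{2} \left(- \frac{3}{17}\right) \left(- \frac{11}{3}\right)} = \sqrt{X + \frac{11}{34}} = \sqrt{\frac{11}{34} + X}$)
$\frac{443}{s{\left(23 \right)}} - \frac{328}{57} = \frac{443}{\frac{1}{34} \sqrt{374 + 1156 \cdot 23}} - \frac{328}{57} = \frac{443}{\frac{1}{34} \sqrt{374 + 26588}} - \frac{328}{57} = \frac{443}{\frac{1}{34} \sqrt{26962}} - \frac{328}{57} = 443 \frac{\sqrt{26962}}{793} - \frac{328}{57} = \frac{443 \sqrt{26962}}{793} - \frac{328}{57} = - \frac{328}{57} + \frac{443 \sqrt{26962}}{793}$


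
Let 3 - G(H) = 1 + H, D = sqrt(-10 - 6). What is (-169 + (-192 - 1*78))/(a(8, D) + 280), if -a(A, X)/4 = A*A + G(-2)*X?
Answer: -1317/584 - 439*I/73 ≈ -2.2551 - 6.0137*I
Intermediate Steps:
D = 4*I (D = sqrt(-16) = 4*I ≈ 4.0*I)
G(H) = 2 - H (G(H) = 3 - (1 + H) = 3 + (-1 - H) = 2 - H)
a(A, X) = -16*X - 4*A**2 (a(A, X) = -4*(A*A + (2 - 1*(-2))*X) = -4*(A**2 + (2 + 2)*X) = -4*(A**2 + 4*X) = -16*X - 4*A**2)
(-169 + (-192 - 1*78))/(a(8, D) + 280) = (-169 + (-192 - 1*78))/((-64*I - 4*8**2) + 280) = (-169 + (-192 - 78))/((-64*I - 4*64) + 280) = (-169 - 270)/((-64*I - 256) + 280) = -439/((-256 - 64*I) + 280) = -439*(24 + 64*I)/4672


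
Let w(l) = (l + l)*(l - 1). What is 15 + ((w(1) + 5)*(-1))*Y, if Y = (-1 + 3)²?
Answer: -5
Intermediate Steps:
w(l) = 2*l*(-1 + l) (w(l) = (2*l)*(-1 + l) = 2*l*(-1 + l))
Y = 4 (Y = 2² = 4)
15 + ((w(1) + 5)*(-1))*Y = 15 + ((2*1*(-1 + 1) + 5)*(-1))*4 = 15 + ((2*1*0 + 5)*(-1))*4 = 15 + ((0 + 5)*(-1))*4 = 15 + (5*(-1))*4 = 15 - 5*4 = 15 - 20 = -5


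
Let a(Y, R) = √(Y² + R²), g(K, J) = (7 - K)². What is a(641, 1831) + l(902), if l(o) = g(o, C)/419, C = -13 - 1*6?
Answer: 801025/419 + √3763442 ≈ 3851.7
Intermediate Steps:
C = -19 (C = -13 - 6 = -19)
a(Y, R) = √(R² + Y²)
l(o) = (-7 + o)²/419
a(641, 1831) + l(902) = √(1831² + 641²) + (-7 + 902)²/419 = √(3352561 + 410881) + (1/419)*895² = √3763442 + (1/419)*801025 = √3763442 + 801025/419 = 801025/419 + √3763442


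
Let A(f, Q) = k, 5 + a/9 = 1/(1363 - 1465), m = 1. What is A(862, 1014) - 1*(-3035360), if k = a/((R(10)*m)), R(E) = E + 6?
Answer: 1651234307/544 ≈ 3.0354e+6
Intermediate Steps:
R(E) = 6 + E
a = -1533/34 (a = -45 + 9/(1363 - 1465) = -45 + 9/(-102) = -45 + 9*(-1/102) = -45 - 3/34 = -1533/34 ≈ -45.088)
k = -1533/544 (k = -1533/(34*(6 + 10)) = -1533/(34*(16*1)) = -1533/34/16 = -1533/34*1/16 = -1533/544 ≈ -2.8180)
A(f, Q) = -1533/544
A(862, 1014) - 1*(-3035360) = -1533/544 - 1*(-3035360) = -1533/544 + 3035360 = 1651234307/544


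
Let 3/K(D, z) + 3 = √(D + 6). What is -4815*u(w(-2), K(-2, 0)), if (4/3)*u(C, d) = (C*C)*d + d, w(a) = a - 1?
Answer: 216675/2 ≈ 1.0834e+5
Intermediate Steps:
K(D, z) = 3/(-3 + √(6 + D)) (K(D, z) = 3/(-3 + √(D + 6)) = 3/(-3 + √(6 + D)))
w(a) = -1 + a
u(C, d) = 3*d/4 + 3*d*C²/4 (u(C, d) = 3*((C*C)*d + d)/4 = 3*(C²*d + d)/4 = 3*(d*C² + d)/4 = 3*(d + d*C²)/4 = 3*d/4 + 3*d*C²/4)
-4815*u(w(-2), K(-2, 0)) = -14445*3/(-3 + √(6 - 2))*(1 + (-1 - 2)²)/4 = -14445*3/(-3 + √4)*(1 + (-3)²)/4 = -14445*3/(-3 + 2)*(1 + 9)/4 = -14445*3/(-1)*10/4 = -14445*3*(-1)*10/4 = -14445*(-3)*10/4 = -4815*(-45/2) = 216675/2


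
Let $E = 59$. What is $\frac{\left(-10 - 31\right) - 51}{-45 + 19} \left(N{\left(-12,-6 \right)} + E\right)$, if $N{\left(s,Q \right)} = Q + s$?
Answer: $\frac{1886}{13} \approx 145.08$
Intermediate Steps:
$\frac{\left(-10 - 31\right) - 51}{-45 + 19} \left(N{\left(-12,-6 \right)} + E\right) = \frac{\left(-10 - 31\right) - 51}{-45 + 19} \left(\left(-6 - 12\right) + 59\right) = \frac{-41 - 51}{-26} \left(-18 + 59\right) = \left(-92\right) \left(- \frac{1}{26}\right) 41 = \frac{46}{13} \cdot 41 = \frac{1886}{13}$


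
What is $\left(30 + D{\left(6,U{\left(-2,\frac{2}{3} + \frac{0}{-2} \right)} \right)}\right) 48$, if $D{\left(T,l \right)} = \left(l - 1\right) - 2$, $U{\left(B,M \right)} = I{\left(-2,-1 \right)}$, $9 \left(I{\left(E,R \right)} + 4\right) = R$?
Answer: $\frac{3296}{3} \approx 1098.7$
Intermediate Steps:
$I{\left(E,R \right)} = -4 + \frac{R}{9}$
$U{\left(B,M \right)} = - \frac{37}{9}$ ($U{\left(B,M \right)} = -4 + \frac{1}{9} \left(-1\right) = -4 - \frac{1}{9} = - \frac{37}{9}$)
$D{\left(T,l \right)} = -3 + l$ ($D{\left(T,l \right)} = \left(-1 + l\right) - 2 = -3 + l$)
$\left(30 + D{\left(6,U{\left(-2,\frac{2}{3} + \frac{0}{-2} \right)} \right)}\right) 48 = \left(30 - \frac{64}{9}\right) 48 = \frac{206}{9} \cdot 48 = \frac{3296}{3}$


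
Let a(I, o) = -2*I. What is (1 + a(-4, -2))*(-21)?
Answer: -189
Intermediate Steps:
(1 + a(-4, -2))*(-21) = (1 - 2*(-4))*(-21) = (1 + 8)*(-21) = 9*(-21) = -189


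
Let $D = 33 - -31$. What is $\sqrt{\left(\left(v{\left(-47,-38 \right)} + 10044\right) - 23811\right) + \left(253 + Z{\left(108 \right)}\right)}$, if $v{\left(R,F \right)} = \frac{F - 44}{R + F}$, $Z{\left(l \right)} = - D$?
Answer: $\frac{224 i \sqrt{1955}}{85} \approx 116.52 i$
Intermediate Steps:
$D = 64$ ($D = 33 + 31 = 64$)
$Z{\left(l \right)} = -64$ ($Z{\left(l \right)} = \left(-1\right) 64 = -64$)
$v{\left(R,F \right)} = \frac{-44 + F}{F + R}$
$\sqrt{\left(\left(v{\left(-47,-38 \right)} + 10044\right) - 23811\right) + \left(253 + Z{\left(108 \right)}\right)} = \sqrt{\left(\left(\frac{-44 - 38}{-38 - 47} + 10044\right) - 23811\right) + \left(253 - 64\right)} = \sqrt{\left(\left(\frac{1}{-85} \left(-82\right) + 10044\right) - 23811\right) + 189} = \sqrt{\left(\left(\left(- \frac{1}{85}\right) \left(-82\right) + 10044\right) - 23811\right) + 189} = \sqrt{\left(\left(\frac{82}{85} + 10044\right) - 23811\right) + 189} = \sqrt{\left(\frac{853822}{85} - 23811\right) + 189} = \sqrt{- \frac{1170113}{85} + 189} = \sqrt{- \frac{1154048}{85}} = \frac{224 i \sqrt{1955}}{85}$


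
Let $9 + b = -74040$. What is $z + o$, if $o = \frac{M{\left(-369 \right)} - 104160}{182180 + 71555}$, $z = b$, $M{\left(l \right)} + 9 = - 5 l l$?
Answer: $- \frac{18789607989}{253735} \approx -74052.0$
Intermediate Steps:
$M{\left(l \right)} = -9 - 5 l^{2}$ ($M{\left(l \right)} = -9 + - 5 l l = -9 - 5 l^{2}$)
$b = -74049$ ($b = -9 - 74040 = -74049$)
$z = -74049$
$o = - \frac{784974}{253735}$ ($o = \frac{\left(-9 - 5 \left(-369\right)^{2}\right) - 104160}{182180 + 71555} = \frac{\left(-9 - 680805\right) - 104160}{253735} = \left(\left(-9 - 680805\right) - 104160\right) \frac{1}{253735} = \left(-680814 - 104160\right) \frac{1}{253735} = \left(-784974\right) \frac{1}{253735} = - \frac{784974}{253735} \approx -3.0937$)
$z + o = -74049 - \frac{784974}{253735} = - \frac{18789607989}{253735}$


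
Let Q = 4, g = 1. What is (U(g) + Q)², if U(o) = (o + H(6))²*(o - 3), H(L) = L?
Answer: 8836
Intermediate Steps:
U(o) = (6 + o)²*(-3 + o) (U(o) = (o + 6)²*(o - 3) = (6 + o)²*(-3 + o))
(U(g) + Q)² = ((6 + 1)²*(-3 + 1) + 4)² = (7²*(-2) + 4)² = (49*(-2) + 4)² = (-98 + 4)² = (-94)² = 8836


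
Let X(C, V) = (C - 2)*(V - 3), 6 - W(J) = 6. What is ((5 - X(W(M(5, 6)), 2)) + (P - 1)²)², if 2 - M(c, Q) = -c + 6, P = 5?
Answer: 361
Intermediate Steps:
M(c, Q) = -4 + c (M(c, Q) = 2 - (-c + 6) = 2 - (6 - c) = 2 + (-6 + c) = -4 + c)
W(J) = 0 (W(J) = 6 - 1*6 = 6 - 6 = 0)
X(C, V) = (-3 + V)*(-2 + C) (X(C, V) = (-2 + C)*(-3 + V) = (-3 + V)*(-2 + C))
((5 - X(W(M(5, 6)), 2)) + (P - 1)²)² = ((5 - (6 - 3*0 - 2*2 + 0*2)) + (5 - 1)²)² = ((5 - (6 + 0 - 4 + 0)) + 4²)² = ((5 - 1*2) + 16)² = ((5 - 2) + 16)² = (3 + 16)² = 19² = 361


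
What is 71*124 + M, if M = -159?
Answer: 8645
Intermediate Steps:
71*124 + M = 71*124 - 159 = 8804 - 159 = 8645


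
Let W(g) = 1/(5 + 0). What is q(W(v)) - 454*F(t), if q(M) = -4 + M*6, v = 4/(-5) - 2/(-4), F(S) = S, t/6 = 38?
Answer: -517574/5 ≈ -1.0351e+5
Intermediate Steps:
t = 228 (t = 6*38 = 228)
v = -3/10 (v = 4*(-⅕) - 2*(-¼) = -⅘ + ½ = -3/10 ≈ -0.30000)
W(g) = ⅕ (W(g) = 1/5 = ⅕)
q(M) = -4 + 6*M
q(W(v)) - 454*F(t) = (-4 + 6*(⅕)) - 454*228 = (-4 + 6/5) - 103512 = -14/5 - 103512 = -517574/5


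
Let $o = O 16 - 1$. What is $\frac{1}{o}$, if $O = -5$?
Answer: $- \frac{1}{81} \approx -0.012346$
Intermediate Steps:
$o = -81$ ($o = \left(-5\right) 16 - 1 = -80 - 1 = -81$)
$\frac{1}{o} = \frac{1}{-81} = - \frac{1}{81}$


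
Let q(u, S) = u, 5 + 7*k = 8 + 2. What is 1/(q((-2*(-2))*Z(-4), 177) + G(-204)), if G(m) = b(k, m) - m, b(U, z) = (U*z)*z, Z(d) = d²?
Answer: 7/209956 ≈ 3.3340e-5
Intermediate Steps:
k = 5/7 (k = -5/7 + (8 + 2)/7 = -5/7 + (⅐)*10 = -5/7 + 10/7 = 5/7 ≈ 0.71429)
b(U, z) = U*z²
G(m) = -m + 5*m²/7 (G(m) = 5*m²/7 - m = -m + 5*m²/7)
1/(q((-2*(-2))*Z(-4), 177) + G(-204)) = 1/(-2*(-2)*(-4)² + (⅐)*(-204)*(-7 + 5*(-204))) = 1/(4*16 + (⅐)*(-204)*(-7 - 1020)) = 1/(64 + (⅐)*(-204)*(-1027)) = 1/(64 + 209508/7) = 1/(209956/7) = 7/209956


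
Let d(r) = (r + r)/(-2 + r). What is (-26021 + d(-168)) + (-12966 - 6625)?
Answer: -3876852/85 ≈ -45610.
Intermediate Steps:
d(r) = 2*r/(-2 + r) (d(r) = (2*r)/(-2 + r) = 2*r/(-2 + r))
(-26021 + d(-168)) + (-12966 - 6625) = (-26021 + 2*(-168)/(-2 - 168)) + (-12966 - 6625) = (-26021 + 2*(-168)/(-170)) - 19591 = (-26021 + 2*(-168)*(-1/170)) - 19591 = (-26021 + 168/85) - 19591 = -2211617/85 - 19591 = -3876852/85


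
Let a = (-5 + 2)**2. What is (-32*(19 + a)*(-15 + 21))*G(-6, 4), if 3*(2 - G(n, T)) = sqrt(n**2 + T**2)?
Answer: -10752 + 3584*sqrt(13) ≈ 2170.3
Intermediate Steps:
a = 9 (a = (-3)**2 = 9)
G(n, T) = 2 - sqrt(T**2 + n**2)/3 (G(n, T) = 2 - sqrt(n**2 + T**2)/3 = 2 - sqrt(T**2 + n**2)/3)
(-32*(19 + a)*(-15 + 21))*G(-6, 4) = (-32*(19 + 9)*(-15 + 21))*(2 - sqrt(4**2 + (-6)**2)/3) = (-896*6)*(2 - sqrt(16 + 36)/3) = (-32*168)*(2 - 2*sqrt(13)/3) = -5376*(2 - 2*sqrt(13)/3) = -10752 + 3584*sqrt(13)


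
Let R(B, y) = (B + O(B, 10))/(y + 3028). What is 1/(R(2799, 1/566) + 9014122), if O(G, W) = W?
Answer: 1713849/15448845565472 ≈ 1.1094e-7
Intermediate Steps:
R(B, y) = (10 + B)/(3028 + y) (R(B, y) = (B + 10)/(y + 3028) = (10 + B)/(3028 + y))
1/(R(2799, 1/566) + 9014122) = 1/((10 + 2799)/(3028 + 1/566) + 9014122) = 1/(2809/(3028 + 1/566) + 9014122) = 1/(2809/(1713849/566) + 9014122) = 1/((566/1713849)*2809 + 9014122) = 1/(1589894/1713849 + 9014122) = 1/(15448845565472/1713849) = 1713849/15448845565472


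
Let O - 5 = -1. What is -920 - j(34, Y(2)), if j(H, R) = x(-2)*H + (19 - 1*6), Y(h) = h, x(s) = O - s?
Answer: -1137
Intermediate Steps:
O = 4 (O = 5 - 1 = 4)
x(s) = 4 - s
j(H, R) = 13 + 6*H (j(H, R) = (4 - 1*(-2))*H + (19 - 1*6) = (4 + 2)*H + (19 - 6) = 6*H + 13 = 13 + 6*H)
-920 - j(34, Y(2)) = -920 - (13 + 6*34) = -920 - (13 + 204) = -920 - 1*217 = -920 - 217 = -1137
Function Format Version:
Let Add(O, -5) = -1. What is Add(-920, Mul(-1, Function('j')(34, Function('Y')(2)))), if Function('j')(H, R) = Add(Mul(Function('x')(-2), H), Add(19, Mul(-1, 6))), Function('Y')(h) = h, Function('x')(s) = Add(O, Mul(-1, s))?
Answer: -1137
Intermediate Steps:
O = 4 (O = Add(5, -1) = 4)
Function('x')(s) = Add(4, Mul(-1, s))
Function('j')(H, R) = Add(13, Mul(6, H)) (Function('j')(H, R) = Add(Mul(Add(4, Mul(-1, -2)), H), Add(19, Mul(-1, 6))) = Add(Mul(Add(4, 2), H), Add(19, -6)) = Add(Mul(6, H), 13) = Add(13, Mul(6, H)))
Add(-920, Mul(-1, Function('j')(34, Function('Y')(2)))) = Add(-920, Mul(-1, Add(13, Mul(6, 34)))) = Add(-920, Mul(-1, Add(13, 204))) = Add(-920, Mul(-1, 217)) = Add(-920, -217) = -1137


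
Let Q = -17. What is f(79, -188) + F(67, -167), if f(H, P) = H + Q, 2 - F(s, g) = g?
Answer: 231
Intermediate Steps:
F(s, g) = 2 - g
f(H, P) = -17 + H (f(H, P) = H - 17 = -17 + H)
f(79, -188) + F(67, -167) = (-17 + 79) + (2 - 1*(-167)) = 62 + (2 + 167) = 62 + 169 = 231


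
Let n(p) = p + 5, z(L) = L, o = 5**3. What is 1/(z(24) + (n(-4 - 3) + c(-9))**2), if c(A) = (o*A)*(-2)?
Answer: 1/5053528 ≈ 1.9788e-7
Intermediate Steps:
o = 125
n(p) = 5 + p
c(A) = -250*A (c(A) = (125*A)*(-2) = -250*A)
1/(z(24) + (n(-4 - 3) + c(-9))**2) = 1/(24 + ((5 + (-4 - 3)) - 250*(-9))**2) = 1/(24 + ((5 - 7) + 2250)**2) = 1/(24 + (-2 + 2250)**2) = 1/(24 + 2248**2) = 1/(24 + 5053504) = 1/5053528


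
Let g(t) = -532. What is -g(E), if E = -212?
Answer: 532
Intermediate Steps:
-g(E) = -1*(-532) = 532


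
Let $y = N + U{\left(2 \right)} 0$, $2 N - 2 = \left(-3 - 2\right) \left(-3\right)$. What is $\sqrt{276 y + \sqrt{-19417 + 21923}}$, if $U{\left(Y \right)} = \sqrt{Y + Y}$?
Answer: $\sqrt{2346 + \sqrt{2506}} \approx 48.95$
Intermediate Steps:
$N = \frac{17}{2}$ ($N = 1 + \frac{\left(-3 - 2\right) \left(-3\right)}{2} = 1 + \frac{\left(-5\right) \left(-3\right)}{2} = 1 + \frac{1}{2} \cdot 15 = 1 + \frac{15}{2} = \frac{17}{2} \approx 8.5$)
$U{\left(Y \right)} = \sqrt{2} \sqrt{Y}$ ($U{\left(Y \right)} = \sqrt{2 Y} = \sqrt{2} \sqrt{Y}$)
$y = \frac{17}{2}$ ($y = \frac{17}{2} + \sqrt{2} \sqrt{2} \cdot 0 = \frac{17}{2} + 2 \cdot 0 = \frac{17}{2} + 0 = \frac{17}{2} \approx 8.5$)
$\sqrt{276 y + \sqrt{-19417 + 21923}} = \sqrt{276 \cdot \frac{17}{2} + \sqrt{-19417 + 21923}} = \sqrt{2346 + \sqrt{2506}}$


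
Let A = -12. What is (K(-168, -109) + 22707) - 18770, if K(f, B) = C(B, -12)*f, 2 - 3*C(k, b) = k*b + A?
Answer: 76401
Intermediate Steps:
C(k, b) = 14/3 - b*k/3 (C(k, b) = ⅔ - (k*b - 12)/3 = ⅔ - (b*k - 12)/3 = ⅔ - (-12 + b*k)/3 = ⅔ + (4 - b*k/3) = 14/3 - b*k/3)
K(f, B) = f*(14/3 + 4*B) (K(f, B) = (14/3 - ⅓*(-12)*B)*f = (14/3 + 4*B)*f = f*(14/3 + 4*B))
(K(-168, -109) + 22707) - 18770 = ((⅔)*(-168)*(7 + 6*(-109)) + 22707) - 18770 = ((⅔)*(-168)*(7 - 654) + 22707) - 18770 = ((⅔)*(-168)*(-647) + 22707) - 18770 = (72464 + 22707) - 18770 = 95171 - 18770 = 76401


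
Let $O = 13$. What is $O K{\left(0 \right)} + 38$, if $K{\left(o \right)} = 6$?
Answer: $116$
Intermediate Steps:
$O K{\left(0 \right)} + 38 = 13 \cdot 6 + 38 = 78 + 38 = 116$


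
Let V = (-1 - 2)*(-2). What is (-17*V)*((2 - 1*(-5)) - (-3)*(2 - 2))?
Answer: -714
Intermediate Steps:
V = 6 (V = -3*(-2) = 6)
(-17*V)*((2 - 1*(-5)) - (-3)*(2 - 2)) = (-17*6)*((2 - 1*(-5)) - (-3)*(2 - 2)) = -102*((2 + 5) - (-3)*0) = -102*(7 - 1*0) = -102*(7 + 0) = -102*7 = -714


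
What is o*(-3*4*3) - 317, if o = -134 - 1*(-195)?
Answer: -2513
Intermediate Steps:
o = 61 (o = -134 + 195 = 61)
o*(-3*4*3) - 317 = 61*(-3*4*3) - 317 = 61*(-12*3) - 317 = 61*(-36) - 317 = -2196 - 317 = -2513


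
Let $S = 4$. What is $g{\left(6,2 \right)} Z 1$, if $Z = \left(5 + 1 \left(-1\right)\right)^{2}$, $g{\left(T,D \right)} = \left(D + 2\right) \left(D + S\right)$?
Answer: $384$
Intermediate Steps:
$g{\left(T,D \right)} = \left(2 + D\right) \left(4 + D\right)$ ($g{\left(T,D \right)} = \left(D + 2\right) \left(D + 4\right) = \left(2 + D\right) \left(4 + D\right)$)
$Z = 16$ ($Z = \left(5 - 1\right)^{2} = 4^{2} = 16$)
$g{\left(6,2 \right)} Z 1 = \left(8 + 2^{2} + 6 \cdot 2\right) 16 \cdot 1 = \left(8 + 4 + 12\right) 16 \cdot 1 = 24 \cdot 16 \cdot 1 = 384 \cdot 1 = 384$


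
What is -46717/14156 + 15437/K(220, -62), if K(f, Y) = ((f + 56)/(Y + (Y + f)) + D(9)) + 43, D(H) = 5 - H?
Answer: 1732559181/4742260 ≈ 365.34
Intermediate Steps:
K(f, Y) = 39 + (56 + f)/(f + 2*Y) (K(f, Y) = ((f + 56)/(Y + (Y + f)) + (5 - 1*9)) + 43 = ((56 + f)/(f + 2*Y) + (5 - 9)) + 43 = ((56 + f)/(f + 2*Y) - 4) + 43 = (-4 + (56 + f)/(f + 2*Y)) + 43 = 39 + (56 + f)/(f + 2*Y))
-46717/14156 + 15437/K(220, -62) = -46717/14156 + 15437/((2*(28 + 20*220 + 39*(-62))/(220 + 2*(-62)))) = -46717*1/14156 + 15437/((2*(28 + 4400 - 2418)/(220 - 124))) = -46717/14156 + 15437/((2*2010/96)) = -46717/14156 + 15437/((2*(1/96)*2010)) = -46717/14156 + 15437/(335/8) = -46717/14156 + 15437*(8/335) = -46717/14156 + 123496/335 = 1732559181/4742260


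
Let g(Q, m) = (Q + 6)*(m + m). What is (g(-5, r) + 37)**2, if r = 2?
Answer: 1681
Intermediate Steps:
g(Q, m) = 2*m*(6 + Q) (g(Q, m) = (6 + Q)*(2*m) = 2*m*(6 + Q))
(g(-5, r) + 37)**2 = (2*2*(6 - 5) + 37)**2 = (2*2*1 + 37)**2 = (4 + 37)**2 = 41**2 = 1681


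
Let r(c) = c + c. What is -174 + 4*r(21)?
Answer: -6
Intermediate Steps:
r(c) = 2*c
-174 + 4*r(21) = -174 + 4*(2*21) = -174 + 4*42 = -174 + 168 = -6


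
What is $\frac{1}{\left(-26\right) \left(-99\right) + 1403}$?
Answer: $\frac{1}{3977} \approx 0.00025145$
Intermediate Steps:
$\frac{1}{\left(-26\right) \left(-99\right) + 1403} = \frac{1}{2574 + 1403} = \frac{1}{3977}$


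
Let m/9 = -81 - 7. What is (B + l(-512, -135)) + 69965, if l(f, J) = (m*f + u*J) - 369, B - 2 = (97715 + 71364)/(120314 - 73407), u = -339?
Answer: 24432477448/46907 ≈ 5.2087e+5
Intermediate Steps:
m = -792 (m = 9*(-81 - 7) = 9*(-88) = -792)
B = 262893/46907 (B = 2 + (97715 + 71364)/(120314 - 73407) = 2 + 169079/46907 = 262893/46907 ≈ 5.6046)
l(f, J) = -369 - 792*f - 339*J (l(f, J) = (-792*f - 339*J) - 369 = -369 - 792*f - 339*J)
(B + l(-512, -135)) + 69965 = (262893/46907 + (-369 - 792*(-512) - 339*(-135))) + 69965 = (262893/46907 + (-369 + 405504 + 45765)) + 69965 = (262893/46907 + 450900) + 69965 = 21150629193/46907 + 69965 = 24432477448/46907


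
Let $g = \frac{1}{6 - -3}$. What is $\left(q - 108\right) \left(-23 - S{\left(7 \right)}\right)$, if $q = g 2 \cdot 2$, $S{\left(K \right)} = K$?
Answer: $\frac{9680}{3} \approx 3226.7$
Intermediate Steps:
$g = \frac{1}{9}$ ($g = \frac{1}{6 + 3} = \frac{1}{9} \approx 0.11111$)
$q = \frac{4}{9}$ ($q = \frac{1}{9} \cdot 2 \cdot 2 = \frac{2}{9} \cdot 2 = \frac{4}{9} \approx 0.44444$)
$\left(q - 108\right) \left(-23 - S{\left(7 \right)}\right) = \left(\frac{4}{9} - 108\right) \left(-23 - 7\right) = - \frac{968 \left(-23 - 7\right)}{9} = \left(- \frac{968}{9}\right) \left(-30\right) = \frac{9680}{3}$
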